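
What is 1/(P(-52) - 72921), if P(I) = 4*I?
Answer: -1/73129 ≈ -1.3674e-5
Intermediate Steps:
1/(P(-52) - 72921) = 1/(4*(-52) - 72921) = 1/(-208 - 72921) = 1/(-73129) = -1/73129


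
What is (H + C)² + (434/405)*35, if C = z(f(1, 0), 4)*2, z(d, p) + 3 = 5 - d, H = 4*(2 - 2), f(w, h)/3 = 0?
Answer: 4334/81 ≈ 53.506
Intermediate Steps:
f(w, h) = 0 (f(w, h) = 3*0 = 0)
H = 0 (H = 4*0 = 0)
z(d, p) = 2 - d (z(d, p) = -3 + (5 - d) = 2 - d)
C = 4 (C = (2 - 1*0)*2 = (2 + 0)*2 = 2*2 = 4)
(H + C)² + (434/405)*35 = (0 + 4)² + (434/405)*35 = 4² + (434*(1/405))*35 = 16 + (434/405)*35 = 16 + 3038/81 = 4334/81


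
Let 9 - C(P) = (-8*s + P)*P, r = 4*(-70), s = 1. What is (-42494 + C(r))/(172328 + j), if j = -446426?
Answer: 123125/274098 ≈ 0.44920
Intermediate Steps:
r = -280
C(P) = 9 - P*(-8 + P) (C(P) = 9 - (-8*1 + P)*P = 9 - (-8 + P)*P = 9 - P*(-8 + P))
(-42494 + C(r))/(172328 + j) = (-42494 + (9 - 1*(-280)² + 8*(-280)))/(172328 - 446426) = (-42494 + (9 - 1*78400 - 2240))/(-274098) = (-42494 + (9 - 78400 - 2240))*(-1/274098) = (-42494 - 80631)*(-1/274098) = -123125*(-1/274098) = 123125/274098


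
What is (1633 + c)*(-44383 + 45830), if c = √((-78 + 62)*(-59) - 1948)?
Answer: 2362951 + 2894*I*√251 ≈ 2.363e+6 + 45850.0*I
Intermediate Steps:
c = 2*I*√251 (c = √(-16*(-59) - 1948) = √(944 - 1948) = √(-1004) = 2*I*√251 ≈ 31.686*I)
(1633 + c)*(-44383 + 45830) = (1633 + 2*I*√251)*(-44383 + 45830) = (1633 + 2*I*√251)*1447 = 2362951 + 2894*I*√251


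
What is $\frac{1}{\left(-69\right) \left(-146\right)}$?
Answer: $\frac{1}{10074} \approx 9.9265 \cdot 10^{-5}$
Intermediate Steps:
$\frac{1}{\left(-69\right) \left(-146\right)} = \frac{1}{10074}$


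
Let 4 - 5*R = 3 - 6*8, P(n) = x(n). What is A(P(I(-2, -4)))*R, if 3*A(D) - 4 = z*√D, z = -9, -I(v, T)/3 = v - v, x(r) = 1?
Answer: -49/3 ≈ -16.333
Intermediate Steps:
I(v, T) = 0 (I(v, T) = -3*(v - v) = -3*0 = 0)
P(n) = 1
R = 49/5 (R = ⅘ - (3 - 6*8)/5 = ⅘ - (3 - 48)/5 = ⅘ - ⅕*(-45) = ⅘ + 9 = 49/5 ≈ 9.8000)
A(D) = 4/3 - 3*√D (A(D) = 4/3 + (-9*√D)/3 = 4/3 - 3*√D)
A(P(I(-2, -4)))*R = (4/3 - 3*√1)*(49/5) = (4/3 - 3*1)*(49/5) = (4/3 - 3)*(49/5) = -5/3*49/5 = -49/3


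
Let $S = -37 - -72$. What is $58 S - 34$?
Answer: $1996$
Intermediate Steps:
$S = 35$ ($S = -37 + 72 = 35$)
$58 S - 34 = 58 \cdot 35 - 34 = 2030 - 34 = 1996$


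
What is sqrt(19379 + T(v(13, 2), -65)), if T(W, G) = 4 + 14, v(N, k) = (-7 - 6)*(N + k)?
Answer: sqrt(19397) ≈ 139.27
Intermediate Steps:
v(N, k) = -13*N - 13*k (v(N, k) = -13*(N + k) = -13*N - 13*k)
T(W, G) = 18
sqrt(19379 + T(v(13, 2), -65)) = sqrt(19379 + 18) = sqrt(19397)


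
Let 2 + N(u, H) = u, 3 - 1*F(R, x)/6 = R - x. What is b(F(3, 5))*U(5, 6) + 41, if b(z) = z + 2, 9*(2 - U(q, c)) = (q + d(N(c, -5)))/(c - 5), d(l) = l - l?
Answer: 785/9 ≈ 87.222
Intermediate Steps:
F(R, x) = 18 - 6*R + 6*x (F(R, x) = 18 - 6*(R - x) = 18 + (-6*R + 6*x) = 18 - 6*R + 6*x)
N(u, H) = -2 + u
d(l) = 0
U(q, c) = 2 - q/(9*(-5 + c)) (U(q, c) = 2 - (q + 0)/(9*(c - 5)) = 2 - q/(9*(-5 + c)))
b(z) = 2 + z
b(F(3, 5))*U(5, 6) + 41 = (2 + (18 - 6*3 + 6*5))*((-90 - 1*5 + 18*6)/(9*(-5 + 6))) + 41 = (2 + (18 - 18 + 30))*((⅑)*(-90 - 5 + 108)/1) + 41 = (2 + 30)*((⅑)*1*13) + 41 = 32*(13/9) + 41 = 416/9 + 41 = 785/9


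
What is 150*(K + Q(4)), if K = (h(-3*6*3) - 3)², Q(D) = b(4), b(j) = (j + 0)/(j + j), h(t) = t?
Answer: 487425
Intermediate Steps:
b(j) = ½ (b(j) = j/((2*j)) = j*(1/(2*j)) = ½)
Q(D) = ½
K = 3249 (K = (-3*6*3 - 3)² = (-18*3 - 3)² = (-54 - 3)² = (-57)² = 3249)
150*(K + Q(4)) = 150*(3249 + ½) = 150*(6499/2) = 487425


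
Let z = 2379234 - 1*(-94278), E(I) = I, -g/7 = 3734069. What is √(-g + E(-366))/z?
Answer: √26138117/2473512 ≈ 0.0020669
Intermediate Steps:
g = -26138483 (g = -7*3734069 = -26138483)
z = 2473512 (z = 2379234 + 94278 = 2473512)
√(-g + E(-366))/z = √(-1*(-26138483) - 366)/2473512 = √(26138483 - 366)*(1/2473512) = √26138117*(1/2473512) = √26138117/2473512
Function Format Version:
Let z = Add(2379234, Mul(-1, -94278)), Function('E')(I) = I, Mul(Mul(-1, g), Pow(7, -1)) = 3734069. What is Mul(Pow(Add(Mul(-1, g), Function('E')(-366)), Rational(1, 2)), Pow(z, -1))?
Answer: Mul(Rational(1, 2473512), Pow(26138117, Rational(1, 2))) ≈ 0.0020669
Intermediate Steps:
g = -26138483 (g = Mul(-7, 3734069) = -26138483)
z = 2473512 (z = Add(2379234, 94278) = 2473512)
Mul(Pow(Add(Mul(-1, g), Function('E')(-366)), Rational(1, 2)), Pow(z, -1)) = Mul(Pow(Add(Mul(-1, -26138483), -366), Rational(1, 2)), Pow(2473512, -1)) = Mul(Pow(Add(26138483, -366), Rational(1, 2)), Rational(1, 2473512)) = Mul(Pow(26138117, Rational(1, 2)), Rational(1, 2473512)) = Mul(Rational(1, 2473512), Pow(26138117, Rational(1, 2)))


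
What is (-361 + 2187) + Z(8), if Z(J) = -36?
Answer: 1790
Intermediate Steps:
(-361 + 2187) + Z(8) = (-361 + 2187) - 36 = 1826 - 36 = 1790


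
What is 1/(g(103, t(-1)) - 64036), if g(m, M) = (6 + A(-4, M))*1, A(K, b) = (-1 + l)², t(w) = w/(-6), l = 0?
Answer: -1/64029 ≈ -1.5618e-5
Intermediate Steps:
t(w) = -w/6 (t(w) = w*(-⅙) = -w/6)
A(K, b) = 1 (A(K, b) = (-1 + 0)² = (-1)² = 1)
g(m, M) = 7 (g(m, M) = (6 + 1)*1 = 7*1 = 7)
1/(g(103, t(-1)) - 64036) = 1/(7 - 64036) = 1/(-64029) = -1/64029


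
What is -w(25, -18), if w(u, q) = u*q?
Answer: 450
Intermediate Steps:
w(u, q) = q*u
-w(25, -18) = -(-18)*25 = -1*(-450) = 450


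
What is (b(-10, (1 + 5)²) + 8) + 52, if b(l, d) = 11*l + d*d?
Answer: 1246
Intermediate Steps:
b(l, d) = d² + 11*l (b(l, d) = 11*l + d² = d² + 11*l)
(b(-10, (1 + 5)²) + 8) + 52 = ((((1 + 5)²)² + 11*(-10)) + 8) + 52 = (((6²)² - 110) + 8) + 52 = ((36² - 110) + 8) + 52 = ((1296 - 110) + 8) + 52 = (1186 + 8) + 52 = 1194 + 52 = 1246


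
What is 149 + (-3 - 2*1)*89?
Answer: -296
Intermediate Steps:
149 + (-3 - 2*1)*89 = 149 + (-3 - 2)*89 = 149 - 5*89 = 149 - 445 = -296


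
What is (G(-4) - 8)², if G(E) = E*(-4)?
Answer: 64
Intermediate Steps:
G(E) = -4*E
(G(-4) - 8)² = (-4*(-4) - 8)² = (16 - 8)² = 8² = 64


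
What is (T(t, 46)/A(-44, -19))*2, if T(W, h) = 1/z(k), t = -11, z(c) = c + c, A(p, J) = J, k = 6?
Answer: -1/114 ≈ -0.0087719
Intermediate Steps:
z(c) = 2*c
T(W, h) = 1/12 (T(W, h) = 1/(2*6) = 1/12)
(T(t, 46)/A(-44, -19))*2 = ((1/12)/(-19))*2 = ((1/12)*(-1/19))*2 = -1/228*2 = -1/114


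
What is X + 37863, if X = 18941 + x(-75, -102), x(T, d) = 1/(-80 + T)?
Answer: 8804619/155 ≈ 56804.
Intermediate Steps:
X = 2935854/155 (X = 18941 + 1/(-80 - 75) = 18941 + 1/(-155) = 18941 - 1/155 = 2935854/155 ≈ 18941.)
X + 37863 = 2935854/155 + 37863 = 8804619/155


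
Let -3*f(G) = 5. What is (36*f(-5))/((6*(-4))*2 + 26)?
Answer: 30/11 ≈ 2.7273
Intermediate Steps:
f(G) = -5/3 (f(G) = -⅓*5 = -5/3)
(36*f(-5))/((6*(-4))*2 + 26) = (36*(-5/3))/((6*(-4))*2 + 26) = -60/(-24*2 + 26) = -60/(-48 + 26) = -60/(-22) = -60*(-1/22) = 30/11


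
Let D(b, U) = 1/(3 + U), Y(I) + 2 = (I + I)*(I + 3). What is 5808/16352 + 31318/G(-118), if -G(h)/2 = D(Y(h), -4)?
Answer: 16003861/1022 ≈ 15659.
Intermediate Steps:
Y(I) = -2 + 2*I*(3 + I) (Y(I) = -2 + (I + I)*(I + 3) = -2 + (2*I)*(3 + I) = -2 + 2*I*(3 + I))
G(h) = 2 (G(h) = -2/(3 - 4) = -2/(-1) = -2*(-1) = 2)
5808/16352 + 31318/G(-118) = 5808/16352 + 31318/2 = 5808*(1/16352) + 31318*(½) = 363/1022 + 15659 = 16003861/1022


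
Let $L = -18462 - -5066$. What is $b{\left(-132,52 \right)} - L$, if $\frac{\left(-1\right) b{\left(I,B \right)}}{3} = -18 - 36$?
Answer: $13558$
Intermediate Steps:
$L = -13396$ ($L = -18462 + 5066 = -13396$)
$b{\left(I,B \right)} = 162$ ($b{\left(I,B \right)} = - 3 \left(-18 - 36\right) = \left(-3\right) \left(-54\right) = 162$)
$b{\left(-132,52 \right)} - L = 162 - -13396 = 162 + 13396 = 13558$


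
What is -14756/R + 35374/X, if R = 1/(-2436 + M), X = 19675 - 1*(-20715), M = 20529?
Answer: -5391667302373/20195 ≈ -2.6698e+8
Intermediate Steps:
X = 40390 (X = 19675 + 20715 = 40390)
R = 1/18093 (R = 1/(-2436 + 20529) = 1/18093 ≈ 5.5270e-5)
-14756/R + 35374/X = -14756/1/18093 + 35374/40390 = -14756*18093 + 35374*(1/40390) = -266980308 + 17687/20195 = -5391667302373/20195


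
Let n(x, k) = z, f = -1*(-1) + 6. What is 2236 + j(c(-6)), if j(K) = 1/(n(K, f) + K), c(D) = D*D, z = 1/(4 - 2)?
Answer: 163230/73 ≈ 2236.0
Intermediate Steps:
f = 7 (f = 1 + 6 = 7)
z = ½ (z = 1/2 = ½ ≈ 0.50000)
n(x, k) = ½
c(D) = D²
j(K) = 1/(½ + K)
2236 + j(c(-6)) = 2236 + 2/(1 + 2*(-6)²) = 2236 + 2/(1 + 2*36) = 2236 + 2/(1 + 72) = 2236 + 2/73 = 163230/73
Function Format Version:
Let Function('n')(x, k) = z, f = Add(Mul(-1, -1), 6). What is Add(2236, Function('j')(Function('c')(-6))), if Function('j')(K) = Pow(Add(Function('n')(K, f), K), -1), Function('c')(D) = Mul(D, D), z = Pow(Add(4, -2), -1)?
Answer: Rational(163230, 73) ≈ 2236.0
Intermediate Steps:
f = 7 (f = Add(1, 6) = 7)
z = Rational(1, 2) (z = Pow(2, -1) = Rational(1, 2) ≈ 0.50000)
Function('n')(x, k) = Rational(1, 2)
Function('c')(D) = Pow(D, 2)
Function('j')(K) = Pow(Add(Rational(1, 2), K), -1)
Add(2236, Function('j')(Function('c')(-6))) = Add(2236, Mul(2, Pow(Add(1, Mul(2, Pow(-6, 2))), -1))) = Add(2236, Mul(2, Pow(Add(1, Mul(2, 36)), -1))) = Add(2236, Mul(2, Pow(Add(1, 72), -1))) = Add(2236, Mul(2, Pow(73, -1))) = Add(2236, Mul(2, Rational(1, 73))) = Add(2236, Rational(2, 73)) = Rational(163230, 73)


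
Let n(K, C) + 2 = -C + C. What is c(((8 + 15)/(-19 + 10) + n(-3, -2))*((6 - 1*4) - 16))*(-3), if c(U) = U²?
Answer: -329476/27 ≈ -12203.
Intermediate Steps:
n(K, C) = -2 (n(K, C) = -2 + (-C + C) = -2 + 0 = -2)
c(((8 + 15)/(-19 + 10) + n(-3, -2))*((6 - 1*4) - 16))*(-3) = (((8 + 15)/(-19 + 10) - 2)*((6 - 1*4) - 16))²*(-3) = ((23/(-9) - 2)*((6 - 4) - 16))²*(-3) = ((23*(-⅑) - 2)*(2 - 16))²*(-3) = ((-23/9 - 2)*(-14))²*(-3) = (-41/9*(-14))²*(-3) = (574/9)²*(-3) = (329476/81)*(-3) = -329476/27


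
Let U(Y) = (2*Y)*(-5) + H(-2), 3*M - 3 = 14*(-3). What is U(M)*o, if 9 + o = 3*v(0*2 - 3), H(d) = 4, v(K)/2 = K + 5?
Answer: 402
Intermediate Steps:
v(K) = 10 + 2*K (v(K) = 2*(K + 5) = 2*(5 + K) = 10 + 2*K)
M = -13 (M = 1 + (14*(-3))/3 = 1 + (⅓)*(-42) = 1 - 14 = -13)
o = 3 (o = -9 + 3*(10 + 2*(0*2 - 3)) = -9 + 3*(10 + 2*(0 - 3)) = -9 + 3*(10 + 2*(-3)) = -9 + 3*(10 - 6) = -9 + 3*4 = -9 + 12 = 3)
U(Y) = 4 - 10*Y (U(Y) = (2*Y)*(-5) + 4 = -10*Y + 4 = 4 - 10*Y)
U(M)*o = (4 - 10*(-13))*3 = (4 + 130)*3 = 134*3 = 402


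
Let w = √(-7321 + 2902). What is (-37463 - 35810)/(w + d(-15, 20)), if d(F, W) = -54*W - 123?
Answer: 29382473/483876 + 73273*I*√491/483876 ≈ 60.723 + 3.3554*I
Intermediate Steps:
w = 3*I*√491 (w = √(-4419) = 3*I*√491 ≈ 66.476*I)
d(F, W) = -123 - 54*W
(-37463 - 35810)/(w + d(-15, 20)) = (-37463 - 35810)/(3*I*√491 + (-123 - 54*20)) = -73273/(3*I*√491 + (-123 - 1080)) = -73273/(3*I*√491 - 1203) = -73273/(-1203 + 3*I*√491)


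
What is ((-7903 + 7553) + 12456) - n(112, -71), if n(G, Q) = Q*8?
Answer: 12674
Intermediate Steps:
n(G, Q) = 8*Q
((-7903 + 7553) + 12456) - n(112, -71) = ((-7903 + 7553) + 12456) - 8*(-71) = (-350 + 12456) - 1*(-568) = 12106 + 568 = 12674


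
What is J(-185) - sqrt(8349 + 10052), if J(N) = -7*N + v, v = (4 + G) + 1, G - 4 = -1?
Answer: 1303 - sqrt(18401) ≈ 1167.3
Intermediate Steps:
G = 3 (G = 4 - 1 = 3)
v = 8 (v = (4 + 3) + 1 = 7 + 1 = 8)
J(N) = 8 - 7*N (J(N) = -7*N + 8 = 8 - 7*N)
J(-185) - sqrt(8349 + 10052) = (8 - 7*(-185)) - sqrt(8349 + 10052) = (8 + 1295) - sqrt(18401) = 1303 - sqrt(18401)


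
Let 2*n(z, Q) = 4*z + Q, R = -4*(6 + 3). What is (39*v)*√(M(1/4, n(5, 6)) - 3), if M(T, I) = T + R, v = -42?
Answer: -819*I*√155 ≈ -10196.0*I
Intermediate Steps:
R = -36 (R = -4*9 = -36)
n(z, Q) = Q/2 + 2*z (n(z, Q) = (4*z + Q)/2 = (Q + 4*z)/2 = Q/2 + 2*z)
M(T, I) = -36 + T (M(T, I) = T - 36 = -36 + T)
(39*v)*√(M(1/4, n(5, 6)) - 3) = (39*(-42))*√((-36 + 1/4) - 3) = -1638*√((-36 + ¼) - 3) = -1638*√(-143/4 - 3) = -819*I*√155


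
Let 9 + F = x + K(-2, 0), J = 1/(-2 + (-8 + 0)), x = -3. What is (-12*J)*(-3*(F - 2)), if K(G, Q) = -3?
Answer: 306/5 ≈ 61.200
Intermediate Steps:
J = -1/10 (J = 1/(-2 - 8) = 1/(-10) = -1/10 ≈ -0.10000)
F = -15 (F = -9 + (-3 - 3) = -9 - 6 = -15)
(-12*J)*(-3*(F - 2)) = (-12*(-1/10))*(-3*(-15 - 2)) = 6*(-3*(-17))/5 = (6/5)*51 = 306/5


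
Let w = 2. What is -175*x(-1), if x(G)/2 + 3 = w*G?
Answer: 1750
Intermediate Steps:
x(G) = -6 + 4*G (x(G) = -6 + 2*(2*G) = -6 + 4*G)
-175*x(-1) = -175*(-6 + 4*(-1)) = -175*(-6 - 4) = -175*(-10) = 1750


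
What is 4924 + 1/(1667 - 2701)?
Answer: 5091415/1034 ≈ 4924.0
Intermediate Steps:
4924 + 1/(1667 - 2701) = 4924 + 1/(-1034) = 4924 - 1/1034 = 5091415/1034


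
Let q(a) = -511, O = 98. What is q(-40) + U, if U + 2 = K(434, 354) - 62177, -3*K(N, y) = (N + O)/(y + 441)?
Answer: -149516182/2385 ≈ -62690.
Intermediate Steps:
K(N, y) = -(98 + N)/(3*(441 + y)) (K(N, y) = -(N + 98)/(3*(y + 441)) = -(98 + N)/(3*(441 + y)))
U = -148297447/2385 (U = -2 + ((-98 - 1*434)/(3*(441 + 354)) - 62177) = -2 + ((1/3)*(-98 - 434)/795 - 62177) = -2 + ((1/3)*(1/795)*(-532) - 62177) = -2 + (-532/2385 - 62177) = -2 - 148292677/2385 = -148297447/2385 ≈ -62179.)
q(-40) + U = -511 - 148297447/2385 = -149516182/2385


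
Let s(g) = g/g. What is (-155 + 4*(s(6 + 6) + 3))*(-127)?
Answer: 17653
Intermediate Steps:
s(g) = 1
(-155 + 4*(s(6 + 6) + 3))*(-127) = (-155 + 4*(1 + 3))*(-127) = (-155 + 4*4)*(-127) = (-155 + 16)*(-127) = -139*(-127) = 17653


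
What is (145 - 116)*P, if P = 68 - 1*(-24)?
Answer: 2668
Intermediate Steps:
P = 92 (P = 68 + 24 = 92)
(145 - 116)*P = (145 - 116)*92 = 29*92 = 2668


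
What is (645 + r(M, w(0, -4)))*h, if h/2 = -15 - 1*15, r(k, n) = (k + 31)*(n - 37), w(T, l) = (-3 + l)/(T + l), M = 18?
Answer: 64935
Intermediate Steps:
w(T, l) = (-3 + l)/(T + l)
r(k, n) = (-37 + n)*(31 + k) (r(k, n) = (31 + k)*(-37 + n) = (-37 + n)*(31 + k))
h = -60 (h = 2*(-15 - 1*15) = 2*(-15 - 15) = 2*(-30) = -60)
(645 + r(M, w(0, -4)))*h = (645 + (-1147 - 37*18 + 31*((-3 - 4)/(0 - 4)) + 18*((-3 - 4)/(0 - 4))))*(-60) = (645 + (-1147 - 666 + 31*(-7/(-4)) + 18*(-7/(-4))))*(-60) = (645 + (-1147 - 666 + 31*(-1/4*(-7)) + 18*(-1/4*(-7))))*(-60) = (645 + (-1147 - 666 + 31*(7/4) + 18*(7/4)))*(-60) = (645 + (-1147 - 666 + 217/4 + 63/2))*(-60) = (645 - 6909/4)*(-60) = -4329/4*(-60) = 64935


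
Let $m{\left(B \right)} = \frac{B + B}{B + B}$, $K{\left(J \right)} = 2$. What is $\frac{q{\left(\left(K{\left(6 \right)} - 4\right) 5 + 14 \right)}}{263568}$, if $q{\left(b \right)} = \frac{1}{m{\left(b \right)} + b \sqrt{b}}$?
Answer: $\frac{1}{2372112} \approx 4.2157 \cdot 10^{-7}$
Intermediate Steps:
$m{\left(B \right)} = 1$ ($m{\left(B \right)} = \frac{2 B}{2 B} = 2 B \frac{1}{2 B} = 1$)
$q{\left(b \right)} = \frac{1}{1 + b^{\frac{3}{2}}}$ ($q{\left(b \right)} = \frac{1}{1 + b \sqrt{b}} = \frac{1}{1 + b^{\frac{3}{2}}}$)
$\frac{q{\left(\left(K{\left(6 \right)} - 4\right) 5 + 14 \right)}}{263568} = \frac{1}{\left(1 + \left(\left(2 - 4\right) 5 + 14\right)^{\frac{3}{2}}\right) 263568} = \frac{1}{1 + \left(\left(2 - 4\right) 5 + 14\right)^{\frac{3}{2}}} \cdot \frac{1}{263568} = \frac{1}{1 + \left(\left(-2\right) 5 + 14\right)^{\frac{3}{2}}} \cdot \frac{1}{263568} = \frac{1}{1 + \left(-10 + 14\right)^{\frac{3}{2}}} \cdot \frac{1}{263568} = \frac{1}{1 + 4^{\frac{3}{2}}} \cdot \frac{1}{263568} = \frac{1}{1 + 8} \cdot \frac{1}{263568} = \frac{1}{9} \cdot \frac{1}{263568} = \frac{1}{2372112}$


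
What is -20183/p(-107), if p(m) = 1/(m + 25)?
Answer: 1655006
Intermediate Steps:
p(m) = 1/(25 + m)
-20183/p(-107) = -20183/(1/(25 - 107)) = -20183/(1/(-82)) = -20183/(-1/82) = -20183*(-82) = 1655006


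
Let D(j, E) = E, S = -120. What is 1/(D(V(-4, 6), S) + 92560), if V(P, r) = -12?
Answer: 1/92440 ≈ 1.0818e-5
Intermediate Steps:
1/(D(V(-4, 6), S) + 92560) = 1/(-120 + 92560) = 1/92440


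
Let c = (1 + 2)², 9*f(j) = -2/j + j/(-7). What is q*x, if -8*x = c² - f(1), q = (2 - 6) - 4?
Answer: 1706/21 ≈ 81.238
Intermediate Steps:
f(j) = -2/(9*j) - j/63 (f(j) = (-2/j + j/(-7))/9 = (-2/j + j*(-⅐))/9 = (-2/j - j/7)/9 = -2/(9*j) - j/63)
c = 9 (c = 3² = 9)
q = -8 (q = -4 - 4 = -8)
x = -853/84 (x = -(9² - (-14 - 1*1²)/(63*1))/8 = -(81 - (-14 - 1*1)/63)/8 = -(81 - (-14 - 1)/63)/8 = -(81 - (-15)/63)/8 = -(81 - 1*(-5/21))/8 = -(81 + 5/21)/8 = -⅛*1706/21 = -853/84 ≈ -10.155)
q*x = -8*(-853/84) = 1706/21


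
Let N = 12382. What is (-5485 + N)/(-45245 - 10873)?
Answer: -2299/18706 ≈ -0.12290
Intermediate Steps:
(-5485 + N)/(-45245 - 10873) = (-5485 + 12382)/(-45245 - 10873) = 6897/(-56118) = 6897*(-1/56118) = -2299/18706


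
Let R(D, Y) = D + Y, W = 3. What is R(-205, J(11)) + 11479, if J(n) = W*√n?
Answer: 11274 + 3*√11 ≈ 11284.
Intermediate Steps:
J(n) = 3*√n
R(-205, J(11)) + 11479 = (-205 + 3*√11) + 11479 = 11274 + 3*√11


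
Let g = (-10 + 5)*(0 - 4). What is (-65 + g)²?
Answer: 2025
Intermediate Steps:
g = 20 (g = -5*(-4) = 20)
(-65 + g)² = (-65 + 20)² = (-45)² = 2025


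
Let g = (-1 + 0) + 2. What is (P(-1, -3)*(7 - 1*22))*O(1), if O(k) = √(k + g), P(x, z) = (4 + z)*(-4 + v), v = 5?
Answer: -15*√2 ≈ -21.213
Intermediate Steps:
g = 1 (g = -1 + 2 = 1)
P(x, z) = 4 + z (P(x, z) = (4 + z)*(-4 + 5) = (4 + z)*1 = 4 + z)
O(k) = √(1 + k) (O(k) = √(k + 1) = √(1 + k))
(P(-1, -3)*(7 - 1*22))*O(1) = ((4 - 3)*(7 - 1*22))*√(1 + 1) = (1*(7 - 22))*√2 = (1*(-15))*√2 = -15*√2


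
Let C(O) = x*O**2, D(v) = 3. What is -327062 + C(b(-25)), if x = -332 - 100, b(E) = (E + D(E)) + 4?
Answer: -467030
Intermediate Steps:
b(E) = 7 + E (b(E) = (E + 3) + 4 = (3 + E) + 4 = 7 + E)
x = -432
C(O) = -432*O**2
-327062 + C(b(-25)) = -327062 - 432*(7 - 25)**2 = -327062 - 432*(-18)**2 = -327062 - 432*324 = -327062 - 139968 = -467030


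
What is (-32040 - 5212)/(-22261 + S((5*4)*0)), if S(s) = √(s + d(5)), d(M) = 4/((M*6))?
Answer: 12439001580/7433281813 + 37252*√30/7433281813 ≈ 1.6734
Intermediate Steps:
d(M) = 2/(3*M) (d(M) = 4/((6*M)) = 4*(1/(6*M)) = 2/(3*M))
S(s) = √(2/15 + s) (S(s) = √(s + (⅔)/5) = √(s + (⅔)*(⅕)) = √(s + 2/15) = √(2/15 + s))
(-32040 - 5212)/(-22261 + S((5*4)*0)) = (-32040 - 5212)/(-22261 + √(30 + 225*((5*4)*0))/15) = -37252/(-22261 + √(30 + 225*(20*0))/15) = -37252/(-22261 + √(30 + 225*0)/15) = -37252/(-22261 + √(30 + 0)/15) = -37252/(-22261 + √30/15)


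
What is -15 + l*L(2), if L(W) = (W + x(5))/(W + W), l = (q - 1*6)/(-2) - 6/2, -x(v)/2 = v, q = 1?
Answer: -14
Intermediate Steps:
x(v) = -2*v
l = -½ (l = (1 - 1*6)/(-2) - 6/2 = (1 - 6)*(-½) - 6*½ = -5*(-½) - 3 = 5/2 - 3 = -½ ≈ -0.50000)
L(W) = (-10 + W)/(2*W) (L(W) = (W - 2*5)/(W + W) = (W - 10)/((2*W)) = (-10 + W)*(1/(2*W)) = (-10 + W)/(2*W))
-15 + l*L(2) = -15 - (-10 + 2)/(4*2) = -15 - (-8)/(4*2) = -15 - ½*(-2) = -15 + 1 = -14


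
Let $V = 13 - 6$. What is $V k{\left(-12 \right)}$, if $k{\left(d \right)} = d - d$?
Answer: $0$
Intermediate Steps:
$k{\left(d \right)} = 0$
$V = 7$ ($V = 13 - 6 = 7$)
$V k{\left(-12 \right)} = 7 \cdot 0 = 0$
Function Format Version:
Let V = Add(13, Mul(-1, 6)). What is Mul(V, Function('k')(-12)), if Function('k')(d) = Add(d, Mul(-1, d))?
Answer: 0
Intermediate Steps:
Function('k')(d) = 0
V = 7 (V = Add(13, -6) = 7)
Mul(V, Function('k')(-12)) = Mul(7, 0) = 0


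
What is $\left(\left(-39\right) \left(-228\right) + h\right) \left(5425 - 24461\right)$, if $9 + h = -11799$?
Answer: $55508976$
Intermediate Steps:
$h = -11808$ ($h = -9 - 11799 = -11808$)
$\left(\left(-39\right) \left(-228\right) + h\right) \left(5425 - 24461\right) = \left(\left(-39\right) \left(-228\right) - 11808\right) \left(5425 - 24461\right) = \left(8892 - 11808\right) \left(-19036\right) = \left(-2916\right) \left(-19036\right) = 55508976$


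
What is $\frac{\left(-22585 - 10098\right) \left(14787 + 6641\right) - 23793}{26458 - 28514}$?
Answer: $\frac{700355117}{2056} \approx 3.4064 \cdot 10^{5}$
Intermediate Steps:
$\frac{\left(-22585 - 10098\right) \left(14787 + 6641\right) - 23793}{26458 - 28514} = \frac{\left(-32683\right) 21428 - 23793}{-2056} = \left(-700331324 - 23793\right) \left(- \frac{1}{2056}\right) = \left(-700355117\right) \left(- \frac{1}{2056}\right) = \frac{700355117}{2056}$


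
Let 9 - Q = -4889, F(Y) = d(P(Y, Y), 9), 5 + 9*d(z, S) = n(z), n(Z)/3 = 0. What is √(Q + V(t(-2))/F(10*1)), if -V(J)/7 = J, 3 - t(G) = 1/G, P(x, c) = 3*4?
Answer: √494210/10 ≈ 70.300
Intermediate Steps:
n(Z) = 0 (n(Z) = 3*0 = 0)
P(x, c) = 12
t(G) = 3 - 1/G
d(z, S) = -5/9 (d(z, S) = -5/9 + (⅑)*0 = -5/9 + 0 = -5/9)
F(Y) = -5/9
Q = 4898 (Q = 9 - 1*(-4889) = 9 + 4889 = 4898)
V(J) = -7*J
√(Q + V(t(-2))/F(10*1)) = √(4898 + (-7*(3 - 1/(-2)))/(-5/9)) = √(4898 - 7*(3 - 1*(-½))*(-9/5)) = √(4898 - 7*(3 + ½)*(-9/5)) = √(4898 - 7*7/2*(-9/5)) = √(4898 - 49/2*(-9/5)) = √(4898 + 441/10) = √(49421/10) = √494210/10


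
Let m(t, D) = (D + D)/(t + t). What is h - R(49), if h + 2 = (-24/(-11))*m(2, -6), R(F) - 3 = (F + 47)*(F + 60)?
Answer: -115231/11 ≈ -10476.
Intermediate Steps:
m(t, D) = D/t (m(t, D) = (2*D)/((2*t)) = (2*D)*(1/(2*t)) = D/t)
R(F) = 3 + (47 + F)*(60 + F) (R(F) = 3 + (F + 47)*(F + 60) = 3 + (47 + F)*(60 + F))
h = -94/11 (h = -2 + (-24/(-11))*(-6/2) = -2 + (-24*(-1/11))*(-6*1/2) = -2 + (24/11)*(-3) = -2 - 72/11 = -94/11 ≈ -8.5455)
h - R(49) = -94/11 - (2823 + 49**2 + 107*49) = -94/11 - (2823 + 2401 + 5243) = -94/11 - 1*10467 = -94/11 - 10467 = -115231/11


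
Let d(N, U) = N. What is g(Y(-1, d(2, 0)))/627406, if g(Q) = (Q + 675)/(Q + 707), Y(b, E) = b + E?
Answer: 13/8542374 ≈ 1.5218e-6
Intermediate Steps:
Y(b, E) = E + b
g(Q) = (675 + Q)/(707 + Q)
g(Y(-1, d(2, 0)))/627406 = ((675 + (2 - 1))/(707 + (2 - 1)))/627406 = ((675 + 1)/(707 + 1))*(1/627406) = (676/708)*(1/627406) = ((1/708)*676)*(1/627406) = (169/177)*(1/627406) = 13/8542374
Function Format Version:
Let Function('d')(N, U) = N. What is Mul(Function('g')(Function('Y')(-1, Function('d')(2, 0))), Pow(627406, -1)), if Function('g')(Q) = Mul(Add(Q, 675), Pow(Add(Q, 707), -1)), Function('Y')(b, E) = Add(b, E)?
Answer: Rational(13, 8542374) ≈ 1.5218e-6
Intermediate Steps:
Function('Y')(b, E) = Add(E, b)
Function('g')(Q) = Mul(Pow(Add(707, Q), -1), Add(675, Q)) (Function('g')(Q) = Mul(Add(675, Q), Pow(Add(707, Q), -1)) = Mul(Pow(Add(707, Q), -1), Add(675, Q)))
Mul(Function('g')(Function('Y')(-1, Function('d')(2, 0))), Pow(627406, -1)) = Mul(Mul(Pow(Add(707, Add(2, -1)), -1), Add(675, Add(2, -1))), Pow(627406, -1)) = Mul(Mul(Pow(Add(707, 1), -1), Add(675, 1)), Rational(1, 627406)) = Mul(Mul(Pow(708, -1), 676), Rational(1, 627406)) = Mul(Mul(Rational(1, 708), 676), Rational(1, 627406)) = Mul(Rational(169, 177), Rational(1, 627406)) = Rational(13, 8542374)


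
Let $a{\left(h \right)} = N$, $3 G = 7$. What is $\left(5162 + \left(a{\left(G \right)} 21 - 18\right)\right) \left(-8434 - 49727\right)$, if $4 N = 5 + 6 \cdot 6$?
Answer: $- \frac{1246797357}{4} \approx -3.117 \cdot 10^{8}$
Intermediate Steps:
$G = \frac{7}{3}$ ($G = \frac{1}{3} \cdot 7 = \frac{7}{3} \approx 2.3333$)
$N = \frac{41}{4}$ ($N = \frac{5 + 6 \cdot 6}{4} = \frac{5 + 36}{4} = \frac{1}{4} \cdot 41 = \frac{41}{4} \approx 10.25$)
$a{\left(h \right)} = \frac{41}{4}$
$\left(5162 + \left(a{\left(G \right)} 21 - 18\right)\right) \left(-8434 - 49727\right) = \left(5162 + \left(\frac{41}{4} \cdot 21 - 18\right)\right) \left(-8434 - 49727\right) = \left(5162 + \left(\frac{861}{4} - 18\right)\right) \left(-58161\right) = \left(5162 + \frac{789}{4}\right) \left(-58161\right) = \frac{21437}{4} \left(-58161\right) = - \frac{1246797357}{4}$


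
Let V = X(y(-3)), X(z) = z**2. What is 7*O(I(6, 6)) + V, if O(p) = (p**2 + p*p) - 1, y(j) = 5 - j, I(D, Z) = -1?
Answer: 71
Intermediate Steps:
O(p) = -1 + 2*p**2 (O(p) = (p**2 + p**2) - 1 = 2*p**2 - 1 = -1 + 2*p**2)
V = 64 (V = (5 - 1*(-3))**2 = (5 + 3)**2 = 8**2 = 64)
7*O(I(6, 6)) + V = 7*(-1 + 2*(-1)**2) + 64 = 7*(-1 + 2*1) + 64 = 7*(-1 + 2) + 64 = 7*1 + 64 = 7 + 64 = 71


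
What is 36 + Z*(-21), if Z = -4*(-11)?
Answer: -888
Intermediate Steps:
Z = 44
36 + Z*(-21) = 36 + 44*(-21) = 36 - 924 = -888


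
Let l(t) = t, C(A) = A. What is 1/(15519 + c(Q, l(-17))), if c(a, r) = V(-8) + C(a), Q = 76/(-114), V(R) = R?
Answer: 3/46531 ≈ 6.4473e-5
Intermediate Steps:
Q = -2/3 (Q = 76*(-1/114) = -2/3 ≈ -0.66667)
c(a, r) = -8 + a
1/(15519 + c(Q, l(-17))) = 1/(15519 + (-8 - 2/3)) = 1/(15519 - 26/3) = 1/(46531/3) = 3/46531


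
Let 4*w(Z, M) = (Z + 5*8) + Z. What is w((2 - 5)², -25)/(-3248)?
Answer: -1/224 ≈ -0.0044643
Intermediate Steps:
w(Z, M) = 10 + Z/2 (w(Z, M) = ((Z + 5*8) + Z)/4 = ((Z + 40) + Z)/4 = ((40 + Z) + Z)/4 = (40 + 2*Z)/4 = 10 + Z/2)
w((2 - 5)², -25)/(-3248) = (10 + (2 - 5)²/2)/(-3248) = (10 + (½)*(-3)²)*(-1/3248) = (10 + (½)*9)*(-1/3248) = (10 + 9/2)*(-1/3248) = (29/2)*(-1/3248) = -1/224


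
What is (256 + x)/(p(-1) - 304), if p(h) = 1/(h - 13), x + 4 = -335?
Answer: 1162/4257 ≈ 0.27296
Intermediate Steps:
x = -339 (x = -4 - 335 = -339)
p(h) = 1/(-13 + h)
(256 + x)/(p(-1) - 304) = (256 - 339)/(1/(-13 - 1) - 304) = -83/(1/(-14) - 304) = -83/(-1/14 - 304) = -83/(-4257/14) = -83*(-14/4257) = 1162/4257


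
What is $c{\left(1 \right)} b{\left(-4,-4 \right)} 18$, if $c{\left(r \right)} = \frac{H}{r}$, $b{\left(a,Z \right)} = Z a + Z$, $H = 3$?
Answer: $648$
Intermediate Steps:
$b{\left(a,Z \right)} = Z + Z a$
$c{\left(r \right)} = \frac{3}{r}$
$c{\left(1 \right)} b{\left(-4,-4 \right)} 18 = \frac{3}{1} \left(- 4 \left(1 - 4\right)\right) 18 = 3 \cdot 1 \left(\left(-4\right) \left(-3\right)\right) 18 = 3 \cdot 12 \cdot 18 = 36 \cdot 18 = 648$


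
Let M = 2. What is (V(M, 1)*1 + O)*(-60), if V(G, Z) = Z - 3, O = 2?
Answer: 0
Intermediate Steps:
V(G, Z) = -3 + Z
(V(M, 1)*1 + O)*(-60) = ((-3 + 1)*1 + 2)*(-60) = (-2*1 + 2)*(-60) = (-2 + 2)*(-60) = 0*(-60) = 0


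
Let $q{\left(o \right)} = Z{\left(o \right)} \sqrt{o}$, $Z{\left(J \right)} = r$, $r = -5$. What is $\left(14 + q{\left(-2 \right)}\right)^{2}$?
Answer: $146 - 140 i \sqrt{2} \approx 146.0 - 197.99 i$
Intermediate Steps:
$Z{\left(J \right)} = -5$
$q{\left(o \right)} = - 5 \sqrt{o}$
$\left(14 + q{\left(-2 \right)}\right)^{2} = \left(14 - 5 \sqrt{-2}\right)^{2} = \left(14 - 5 i \sqrt{2}\right)^{2}$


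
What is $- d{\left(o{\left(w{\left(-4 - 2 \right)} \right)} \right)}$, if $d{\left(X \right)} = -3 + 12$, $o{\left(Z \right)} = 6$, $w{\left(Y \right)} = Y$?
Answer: $-9$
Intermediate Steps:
$d{\left(X \right)} = 9$
$- d{\left(o{\left(w{\left(-4 - 2 \right)} \right)} \right)} = \left(-1\right) 9 = -9$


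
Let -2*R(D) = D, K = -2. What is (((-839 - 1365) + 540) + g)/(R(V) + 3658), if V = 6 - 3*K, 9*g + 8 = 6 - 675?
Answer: -1423/2988 ≈ -0.47624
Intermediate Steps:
g = -677/9 (g = -8/9 + (6 - 675)/9 = -8/9 + (⅑)*(-669) = -8/9 - 223/3 = -677/9 ≈ -75.222)
V = 12 (V = 6 - 3*(-2) = 6 + 6 = 12)
R(D) = -D/2
(((-839 - 1365) + 540) + g)/(R(V) + 3658) = (((-839 - 1365) + 540) - 677/9)/(-½*12 + 3658) = ((-2204 + 540) - 677/9)/(-6 + 3658) = (-1664 - 677/9)/3652 = -15653/9*1/3652 = -1423/2988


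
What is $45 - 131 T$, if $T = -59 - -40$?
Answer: $2534$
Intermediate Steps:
$T = -19$ ($T = -59 + 40 = -19$)
$45 - 131 T = 45 - -2489 = 45 + 2489 = 2534$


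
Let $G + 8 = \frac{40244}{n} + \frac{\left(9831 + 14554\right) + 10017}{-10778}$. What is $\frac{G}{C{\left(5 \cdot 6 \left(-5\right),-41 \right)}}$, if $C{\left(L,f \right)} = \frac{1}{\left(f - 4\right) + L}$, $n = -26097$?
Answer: $\frac{116406113005}{46878911} \approx 2483.1$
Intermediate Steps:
$C{\left(L,f \right)} = \frac{1}{-4 + L + f}$ ($C{\left(L,f \right)} = \frac{1}{\left(-4 + f\right) + L} = \frac{1}{-4 + L + f}$)
$G = - \frac{1790863277}{140636733}$ ($G = -8 + \left(\frac{40244}{-26097} + \frac{\left(9831 + 14554\right) + 10017}{-10778}\right) = -8 + \left(40244 \left(- \frac{1}{26097}\right) + \left(24385 + 10017\right) \left(- \frac{1}{10778}\right)\right) = -8 + \left(- \frac{40244}{26097} + 34402 \left(- \frac{1}{10778}\right)\right) = -8 - \frac{665769413}{140636733} = - \frac{1790863277}{140636733} \approx -12.734$)
$\frac{G}{C{\left(5 \cdot 6 \left(-5\right),-41 \right)}} = - \frac{1790863277}{140636733 \frac{1}{-4 + 5 \cdot 6 \left(-5\right) - 41}} = - \frac{1790863277}{140636733 \frac{1}{-4 + 30 \left(-5\right) - 41}} = - \frac{1790863277}{140636733 \frac{1}{-4 - 150 - 41}} = - \frac{1790863277}{140636733 \frac{1}{-195}} = - \frac{1790863277}{140636733 \left(- \frac{1}{195}\right)} = \left(- \frac{1790863277}{140636733}\right) \left(-195\right) = \frac{116406113005}{46878911}$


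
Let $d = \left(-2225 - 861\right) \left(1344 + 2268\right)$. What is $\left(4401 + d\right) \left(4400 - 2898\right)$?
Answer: $-16735630962$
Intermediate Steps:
$d = -11146632$ ($d = \left(-3086\right) 3612 = -11146632$)
$\left(4401 + d\right) \left(4400 - 2898\right) = \left(4401 - 11146632\right) \left(4400 - 2898\right) = \left(-11142231\right) 1502 = -16735630962$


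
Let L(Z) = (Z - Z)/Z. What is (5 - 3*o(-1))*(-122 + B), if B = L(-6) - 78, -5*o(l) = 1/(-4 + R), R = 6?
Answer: -1060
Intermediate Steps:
o(l) = -⅒ (o(l) = -1/(5*(-4 + 6)) = -⅕/2 = -⅕*½ = -⅒)
L(Z) = 0 (L(Z) = 0/Z = 0)
B = -78 (B = 0 - 78 = -78)
(5 - 3*o(-1))*(-122 + B) = (5 - 3*(-⅒))*(-122 - 78) = (5 + 3/10)*(-200) = (53/10)*(-200) = -1060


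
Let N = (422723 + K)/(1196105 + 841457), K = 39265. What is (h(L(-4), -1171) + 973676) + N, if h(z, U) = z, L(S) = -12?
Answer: 991950614578/1018781 ≈ 9.7366e+5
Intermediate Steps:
N = 230994/1018781 (N = (422723 + 39265)/(1196105 + 841457) = 461988/2037562 = 461988*(1/2037562) = 230994/1018781 ≈ 0.22674)
(h(L(-4), -1171) + 973676) + N = (-12 + 973676) + 230994/1018781 = 973664 + 230994/1018781 = 991950614578/1018781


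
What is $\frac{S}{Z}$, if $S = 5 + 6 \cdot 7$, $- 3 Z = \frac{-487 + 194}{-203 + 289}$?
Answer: $\frac{12126}{293} \approx 41.386$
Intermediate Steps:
$Z = \frac{293}{258}$ ($Z = - \frac{\left(-487 + 194\right) \frac{1}{-203 + 289}}{3} = - \frac{\left(-293\right) \frac{1}{86}}{3} = \left(- \frac{1}{3}\right) \left(- \frac{293}{86}\right) = \frac{293}{258} \approx 1.1357$)
$S = 47$ ($S = 5 + 42 = 47$)
$\frac{S}{Z} = \frac{47}{\frac{293}{258}} = 47 \cdot \frac{258}{293} = \frac{12126}{293}$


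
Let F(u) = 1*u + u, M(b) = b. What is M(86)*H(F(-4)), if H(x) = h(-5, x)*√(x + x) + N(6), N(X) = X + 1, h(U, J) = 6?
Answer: 602 + 2064*I ≈ 602.0 + 2064.0*I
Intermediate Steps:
F(u) = 2*u (F(u) = u + u = 2*u)
N(X) = 1 + X
H(x) = 7 + 6*√2*√x (H(x) = 6*√(x + x) + (1 + 6) = 6*√(2*x) + 7 = 6*(√2*√x) + 7 = 6*√2*√x + 7 = 7 + 6*√2*√x)
M(86)*H(F(-4)) = 86*(7 + 6*√2*√(2*(-4))) = 86*(7 + 6*√2*√(-8)) = 86*(7 + 6*√2*(2*I*√2)) = 86*(7 + 24*I) = 602 + 2064*I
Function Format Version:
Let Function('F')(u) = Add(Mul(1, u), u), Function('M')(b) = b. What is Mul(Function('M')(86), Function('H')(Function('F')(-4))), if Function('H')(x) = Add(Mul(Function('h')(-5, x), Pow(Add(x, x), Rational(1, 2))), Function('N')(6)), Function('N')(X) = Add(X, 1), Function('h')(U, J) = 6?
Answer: Add(602, Mul(2064, I)) ≈ Add(602.00, Mul(2064.0, I))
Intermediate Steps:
Function('F')(u) = Mul(2, u) (Function('F')(u) = Add(u, u) = Mul(2, u))
Function('N')(X) = Add(1, X)
Function('H')(x) = Add(7, Mul(6, Pow(2, Rational(1, 2)), Pow(x, Rational(1, 2)))) (Function('H')(x) = Add(Mul(6, Pow(Add(x, x), Rational(1, 2))), Add(1, 6)) = Add(Mul(6, Pow(Mul(2, x), Rational(1, 2))), 7) = Add(Mul(6, Mul(Pow(2, Rational(1, 2)), Pow(x, Rational(1, 2)))), 7) = Add(Mul(6, Pow(2, Rational(1, 2)), Pow(x, Rational(1, 2))), 7) = Add(7, Mul(6, Pow(2, Rational(1, 2)), Pow(x, Rational(1, 2)))))
Mul(Function('M')(86), Function('H')(Function('F')(-4))) = Mul(86, Add(7, Mul(6, Pow(2, Rational(1, 2)), Pow(Mul(2, -4), Rational(1, 2))))) = Mul(86, Add(7, Mul(6, Pow(2, Rational(1, 2)), Pow(-8, Rational(1, 2))))) = Mul(86, Add(7, Mul(6, Pow(2, Rational(1, 2)), Mul(2, I, Pow(2, Rational(1, 2)))))) = Mul(86, Add(7, Mul(24, I))) = Add(602, Mul(2064, I))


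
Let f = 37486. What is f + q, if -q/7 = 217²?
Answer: -292137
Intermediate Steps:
q = -329623 (q = -7*217² = -7*47089 = -329623)
f + q = 37486 - 329623 = -292137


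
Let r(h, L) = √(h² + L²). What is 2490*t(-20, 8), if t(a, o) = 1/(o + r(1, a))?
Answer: -19920/337 + 2490*√401/337 ≈ 88.849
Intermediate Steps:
r(h, L) = √(L² + h²)
t(a, o) = 1/(o + √(1 + a²)) (t(a, o) = 1/(o + √(a² + 1²)) = 1/(o + √(a² + 1)) = 1/(o + √(1 + a²)))
2490*t(-20, 8) = 2490/(8 + √(1 + (-20)²)) = 2490/(8 + √(1 + 400)) = 2490/(8 + √401)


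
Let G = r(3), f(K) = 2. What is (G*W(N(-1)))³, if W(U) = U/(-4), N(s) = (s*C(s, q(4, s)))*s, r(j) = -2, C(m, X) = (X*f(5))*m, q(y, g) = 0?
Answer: 0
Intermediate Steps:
C(m, X) = 2*X*m (C(m, X) = (X*2)*m = (2*X)*m = 2*X*m)
N(s) = 0 (N(s) = (s*(2*0*s))*s = (s*0)*s = 0*s = 0)
W(U) = -U/4 (W(U) = U*(-¼) = -U/4)
G = -2
(G*W(N(-1)))³ = (-(-1)*0/2)³ = (-2*0)³ = 0³ = 0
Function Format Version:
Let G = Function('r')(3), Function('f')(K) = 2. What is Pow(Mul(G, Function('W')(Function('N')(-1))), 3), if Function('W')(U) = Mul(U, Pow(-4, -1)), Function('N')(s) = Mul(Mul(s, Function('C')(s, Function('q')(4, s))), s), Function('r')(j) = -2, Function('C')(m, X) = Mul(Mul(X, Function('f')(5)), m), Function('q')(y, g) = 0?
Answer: 0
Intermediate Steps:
Function('C')(m, X) = Mul(2, X, m) (Function('C')(m, X) = Mul(Mul(X, 2), m) = Mul(Mul(2, X), m) = Mul(2, X, m))
Function('N')(s) = 0 (Function('N')(s) = Mul(Mul(s, Mul(2, 0, s)), s) = Mul(Mul(s, 0), s) = Mul(0, s) = 0)
Function('W')(U) = Mul(Rational(-1, 4), U) (Function('W')(U) = Mul(U, Rational(-1, 4)) = Mul(Rational(-1, 4), U))
G = -2
Pow(Mul(G, Function('W')(Function('N')(-1))), 3) = Pow(Mul(-2, Mul(Rational(-1, 4), 0)), 3) = Pow(Mul(-2, 0), 3) = Pow(0, 3) = 0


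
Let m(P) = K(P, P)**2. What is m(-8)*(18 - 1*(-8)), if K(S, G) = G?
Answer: 1664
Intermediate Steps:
m(P) = P**2
m(-8)*(18 - 1*(-8)) = (-8)**2*(18 - 1*(-8)) = 64*(18 + 8) = 64*26 = 1664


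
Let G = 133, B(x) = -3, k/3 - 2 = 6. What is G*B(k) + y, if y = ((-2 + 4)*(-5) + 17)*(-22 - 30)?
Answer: -763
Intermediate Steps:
k = 24 (k = 6 + 3*6 = 6 + 18 = 24)
y = -364 (y = (2*(-5) + 17)*(-52) = (-10 + 17)*(-52) = 7*(-52) = -364)
G*B(k) + y = 133*(-3) - 364 = -399 - 364 = -763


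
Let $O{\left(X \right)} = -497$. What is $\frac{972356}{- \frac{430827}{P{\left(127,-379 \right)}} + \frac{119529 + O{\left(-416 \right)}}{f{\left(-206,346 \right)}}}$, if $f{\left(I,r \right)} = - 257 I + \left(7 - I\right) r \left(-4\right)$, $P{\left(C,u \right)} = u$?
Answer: $\frac{44563634584700}{52075198411} \approx 855.76$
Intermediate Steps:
$f{\left(I,r \right)} = - 257 I - 4 r \left(7 - I\right)$ ($f{\left(I,r \right)} = - 257 I + \left(7 - I\right) \left(- 4 r\right) = - 257 I - 4 r \left(7 - I\right)$)
$\frac{972356}{- \frac{430827}{P{\left(127,-379 \right)}} + \frac{119529 + O{\left(-416 \right)}}{f{\left(-206,346 \right)}}} = \frac{972356}{- \frac{430827}{-379} + \frac{119529 - 497}{\left(-257\right) \left(-206\right) - 9688 + 4 \left(-206\right) 346}} = \frac{972356}{\left(-430827\right) \left(- \frac{1}{379}\right) + \frac{119032}{52942 - 9688 - 285104}} = \frac{972356}{\frac{430827}{379} + \frac{119032}{-241850}} = \frac{972356}{\frac{430827}{379} + 119032 \left(- \frac{1}{241850}\right)} = \frac{972356}{\frac{430827}{379} - \frac{59516}{120925}} = \frac{972356}{\frac{52075198411}{45830575}} = 972356 \cdot \frac{45830575}{52075198411} = \frac{44563634584700}{52075198411}$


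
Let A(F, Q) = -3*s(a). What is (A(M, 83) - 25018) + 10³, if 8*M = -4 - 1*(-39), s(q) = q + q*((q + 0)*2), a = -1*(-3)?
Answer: -24081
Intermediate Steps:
a = 3
s(q) = q + 2*q² (s(q) = q + q*(q*2) = q + q*(2*q) = q + 2*q²)
M = 35/8 (M = (-4 - 1*(-39))/8 = (-4 + 39)/8 = (⅛)*35 = 35/8 ≈ 4.3750)
A(F, Q) = -63 (A(F, Q) = -9*(1 + 2*3) = -9*(1 + 6) = -9*7 = -3*21 = -63)
(A(M, 83) - 25018) + 10³ = (-63 - 25018) + 10³ = -25081 + 1000 = -24081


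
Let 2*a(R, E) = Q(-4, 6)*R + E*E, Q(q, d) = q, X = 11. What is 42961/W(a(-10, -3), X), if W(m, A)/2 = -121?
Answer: -42961/242 ≈ -177.52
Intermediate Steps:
a(R, E) = E²/2 - 2*R (a(R, E) = (-4*R + E*E)/2 = (-4*R + E²)/2 = (E² - 4*R)/2 = E²/2 - 2*R)
W(m, A) = -242 (W(m, A) = 2*(-121) = -242)
42961/W(a(-10, -3), X) = 42961/(-242) = 42961*(-1/242) = -42961/242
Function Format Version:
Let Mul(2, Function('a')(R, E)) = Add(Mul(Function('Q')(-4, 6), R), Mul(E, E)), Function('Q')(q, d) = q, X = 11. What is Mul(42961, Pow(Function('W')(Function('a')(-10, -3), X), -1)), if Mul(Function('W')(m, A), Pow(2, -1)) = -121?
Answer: Rational(-42961, 242) ≈ -177.52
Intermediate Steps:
Function('a')(R, E) = Add(Mul(Rational(1, 2), Pow(E, 2)), Mul(-2, R)) (Function('a')(R, E) = Mul(Rational(1, 2), Add(Mul(-4, R), Mul(E, E))) = Mul(Rational(1, 2), Add(Mul(-4, R), Pow(E, 2))) = Mul(Rational(1, 2), Add(Pow(E, 2), Mul(-4, R))) = Add(Mul(Rational(1, 2), Pow(E, 2)), Mul(-2, R)))
Function('W')(m, A) = -242 (Function('W')(m, A) = Mul(2, -121) = -242)
Mul(42961, Pow(Function('W')(Function('a')(-10, -3), X), -1)) = Mul(42961, Pow(-242, -1)) = Mul(42961, Rational(-1, 242)) = Rational(-42961, 242)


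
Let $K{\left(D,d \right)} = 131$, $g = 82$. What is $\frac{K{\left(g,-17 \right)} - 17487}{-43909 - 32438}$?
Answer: $\frac{17356}{76347} \approx 0.22733$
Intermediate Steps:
$\frac{K{\left(g,-17 \right)} - 17487}{-43909 - 32438} = \frac{131 - 17487}{-43909 - 32438} = - \frac{17356}{-76347} = \left(-17356\right) \left(- \frac{1}{76347}\right) = \frac{17356}{76347}$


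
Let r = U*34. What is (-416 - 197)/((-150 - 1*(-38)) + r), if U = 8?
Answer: -613/160 ≈ -3.8312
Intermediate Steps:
r = 272 (r = 8*34 = 272)
(-416 - 197)/((-150 - 1*(-38)) + r) = (-416 - 197)/((-150 - 1*(-38)) + 272) = -613/((-150 + 38) + 272) = -613/(-112 + 272) = -613/160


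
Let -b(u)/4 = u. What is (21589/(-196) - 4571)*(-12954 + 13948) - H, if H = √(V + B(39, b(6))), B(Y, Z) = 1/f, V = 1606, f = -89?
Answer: -65142855/14 - 7*√259613/89 ≈ -4.6531e+6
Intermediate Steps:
b(u) = -4*u
B(Y, Z) = -1/89 (B(Y, Z) = 1/(-89) = -1/89)
H = 7*√259613/89 (H = √(1606 - 1/89) = √(142933/89) = 7*√259613/89 ≈ 40.075)
(21589/(-196) - 4571)*(-12954 + 13948) - H = (21589/(-196) - 4571)*(-12954 + 13948) - 7*√259613/89 = (21589*(-1/196) - 4571)*994 - 7*√259613/89 = (-21589/196 - 4571)*994 - 7*√259613/89 = -917505/196*994 - 7*√259613/89 = -65142855/14 - 7*√259613/89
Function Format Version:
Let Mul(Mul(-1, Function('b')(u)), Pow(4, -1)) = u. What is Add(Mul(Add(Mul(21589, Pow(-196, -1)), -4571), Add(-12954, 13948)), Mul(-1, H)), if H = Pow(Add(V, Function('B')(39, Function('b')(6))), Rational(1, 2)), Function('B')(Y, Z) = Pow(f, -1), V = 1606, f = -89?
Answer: Add(Rational(-65142855, 14), Mul(Rational(-7, 89), Pow(259613, Rational(1, 2)))) ≈ -4.6531e+6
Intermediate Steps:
Function('b')(u) = Mul(-4, u)
Function('B')(Y, Z) = Rational(-1, 89) (Function('B')(Y, Z) = Pow(-89, -1) = Rational(-1, 89))
H = Mul(Rational(7, 89), Pow(259613, Rational(1, 2))) (H = Pow(Add(1606, Rational(-1, 89)), Rational(1, 2)) = Pow(Rational(142933, 89), Rational(1, 2)) = Mul(Rational(7, 89), Pow(259613, Rational(1, 2))) ≈ 40.075)
Add(Mul(Add(Mul(21589, Pow(-196, -1)), -4571), Add(-12954, 13948)), Mul(-1, H)) = Add(Mul(Add(Mul(21589, Pow(-196, -1)), -4571), Add(-12954, 13948)), Mul(-1, Mul(Rational(7, 89), Pow(259613, Rational(1, 2))))) = Add(Mul(Add(Mul(21589, Rational(-1, 196)), -4571), 994), Mul(Rational(-7, 89), Pow(259613, Rational(1, 2)))) = Add(Mul(Add(Rational(-21589, 196), -4571), 994), Mul(Rational(-7, 89), Pow(259613, Rational(1, 2)))) = Add(Mul(Rational(-917505, 196), 994), Mul(Rational(-7, 89), Pow(259613, Rational(1, 2)))) = Add(Rational(-65142855, 14), Mul(Rational(-7, 89), Pow(259613, Rational(1, 2))))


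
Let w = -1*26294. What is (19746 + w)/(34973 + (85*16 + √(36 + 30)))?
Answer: -7209348/40002631 + 6548*√66/1320086823 ≈ -0.18018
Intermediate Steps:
w = -26294
(19746 + w)/(34973 + (85*16 + √(36 + 30))) = (19746 - 26294)/(34973 + (85*16 + √(36 + 30))) = -6548/(34973 + (1360 + √66)) = -6548/(36333 + √66)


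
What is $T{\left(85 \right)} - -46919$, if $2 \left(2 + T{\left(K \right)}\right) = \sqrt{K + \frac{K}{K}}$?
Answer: $46917 + \frac{\sqrt{86}}{2} \approx 46922.0$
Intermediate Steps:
$T{\left(K \right)} = -2 + \frac{\sqrt{1 + K}}{2}$ ($T{\left(K \right)} = -2 + \frac{\sqrt{K + \frac{K}{K}}}{2} = -2 + \frac{\sqrt{K + 1}}{2} = -2 + \frac{\sqrt{1 + K}}{2}$)
$T{\left(85 \right)} - -46919 = \left(-2 + \frac{\sqrt{1 + 85}}{2}\right) - -46919 = \left(-2 + \frac{\sqrt{86}}{2}\right) + 46919 = 46917 + \frac{\sqrt{86}}{2}$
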